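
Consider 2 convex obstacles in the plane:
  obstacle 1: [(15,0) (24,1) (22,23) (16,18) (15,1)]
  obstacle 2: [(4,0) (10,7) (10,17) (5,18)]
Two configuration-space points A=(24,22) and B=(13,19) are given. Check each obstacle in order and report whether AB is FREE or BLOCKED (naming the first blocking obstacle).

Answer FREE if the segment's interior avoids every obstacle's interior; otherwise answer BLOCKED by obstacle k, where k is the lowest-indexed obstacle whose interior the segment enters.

BLOCKED by obstacle 1

Obstacle 1 [(15,0) (24,1) (22,23) (16,18) (15,1)]:
  edge (15,0)–(24,1): clear
  edge (24,1)–(22,23): crosses AB
  edge (22,23)–(16,18): crosses AB
  edge (16,18)–(15,1): clear
  edge (15,1)–(15,0): clear
  → BLOCKED
Obstacle 2 [(4,0) (10,7) (10,17) (5,18)]:
  edge (4,0)–(10,7): clear
  edge (10,7)–(10,17): clear
  edge (10,17)–(5,18): clear
  edge (5,18)–(4,0): clear
  midpoint (37/2,41/2) outside
  → clear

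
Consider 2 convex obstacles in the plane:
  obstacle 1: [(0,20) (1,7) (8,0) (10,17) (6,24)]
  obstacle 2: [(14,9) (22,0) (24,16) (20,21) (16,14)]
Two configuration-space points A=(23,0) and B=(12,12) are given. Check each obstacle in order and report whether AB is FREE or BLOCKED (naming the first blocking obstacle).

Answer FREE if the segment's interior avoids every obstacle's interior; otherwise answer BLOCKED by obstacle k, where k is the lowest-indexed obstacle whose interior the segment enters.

BLOCKED by obstacle 2

Obstacle 1 [(0,20) (1,7) (8,0) (10,17) (6,24)]:
  edge (0,20)–(1,7): clear
  edge (1,7)–(8,0): clear
  edge (8,0)–(10,17): clear
  edge (10,17)–(6,24): clear
  edge (6,24)–(0,20): clear
  midpoint (35/2,6) outside
  → clear
Obstacle 2 [(14,9) (22,0) (24,16) (20,21) (16,14)]:
  edge (14,9)–(22,0): clear
  edge (22,0)–(24,16): crosses AB
  edge (24,16)–(20,21): clear
  edge (20,21)–(16,14): clear
  edge (16,14)–(14,9): crosses AB
  → BLOCKED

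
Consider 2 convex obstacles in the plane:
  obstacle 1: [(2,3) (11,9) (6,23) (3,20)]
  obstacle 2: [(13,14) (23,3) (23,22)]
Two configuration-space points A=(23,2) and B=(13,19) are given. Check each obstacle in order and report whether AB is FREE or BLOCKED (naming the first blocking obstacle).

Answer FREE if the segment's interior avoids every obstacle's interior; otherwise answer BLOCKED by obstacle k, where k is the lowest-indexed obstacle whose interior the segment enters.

Obstacle 1 [(2,3) (11,9) (6,23) (3,20)]:
  edge (2,3)–(11,9): clear
  edge (11,9)–(6,23): clear
  edge (6,23)–(3,20): clear
  edge (3,20)–(2,3): clear
  midpoint (18,21/2) outside
  → clear
Obstacle 2 [(13,14) (23,3) (23,22)]:
  edge (13,14)–(23,3): crosses AB
  edge (23,3)–(23,22): clear
  edge (23,22)–(13,14): crosses AB
  → BLOCKED

BLOCKED by obstacle 2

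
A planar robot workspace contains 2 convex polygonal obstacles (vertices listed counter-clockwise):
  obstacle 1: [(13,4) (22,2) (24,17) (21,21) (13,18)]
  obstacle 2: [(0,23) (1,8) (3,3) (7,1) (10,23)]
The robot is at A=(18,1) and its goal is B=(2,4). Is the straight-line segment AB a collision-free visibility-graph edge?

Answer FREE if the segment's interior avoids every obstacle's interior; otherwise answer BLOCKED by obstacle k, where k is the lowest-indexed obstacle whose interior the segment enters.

BLOCKED by obstacle 2

Obstacle 1 [(13,4) (22,2) (24,17) (21,21) (13,18)]:
  edge (13,4)–(22,2): clear
  edge (22,2)–(24,17): clear
  edge (24,17)–(21,21): clear
  edge (21,21)–(13,18): clear
  edge (13,18)–(13,4): clear
  midpoint (10,5/2) outside
  → clear
Obstacle 2 [(0,23) (1,8) (3,3) (7,1) (10,23)]:
  edge (0,23)–(1,8): clear
  edge (1,8)–(3,3): crosses AB
  edge (3,3)–(7,1): clear
  edge (7,1)–(10,23): crosses AB
  edge (10,23)–(0,23): clear
  → BLOCKED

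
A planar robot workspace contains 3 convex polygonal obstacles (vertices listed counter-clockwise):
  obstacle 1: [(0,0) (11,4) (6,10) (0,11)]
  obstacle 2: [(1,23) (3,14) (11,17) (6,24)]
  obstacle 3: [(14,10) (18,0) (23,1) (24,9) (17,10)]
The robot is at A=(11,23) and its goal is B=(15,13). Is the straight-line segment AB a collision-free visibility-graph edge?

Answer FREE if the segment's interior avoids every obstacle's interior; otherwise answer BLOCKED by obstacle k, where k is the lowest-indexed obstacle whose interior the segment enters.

Obstacle 1 [(0,0) (11,4) (6,10) (0,11)]:
  edge (0,0)–(11,4): clear
  edge (11,4)–(6,10): clear
  edge (6,10)–(0,11): clear
  edge (0,11)–(0,0): clear
  midpoint (13,18) outside
  → clear
Obstacle 2 [(1,23) (3,14) (11,17) (6,24)]:
  edge (1,23)–(3,14): clear
  edge (3,14)–(11,17): clear
  edge (11,17)–(6,24): clear
  edge (6,24)–(1,23): clear
  midpoint (13,18) outside
  → clear
Obstacle 3 [(14,10) (18,0) (23,1) (24,9) (17,10)]:
  edge (14,10)–(18,0): clear
  edge (18,0)–(23,1): clear
  edge (23,1)–(24,9): clear
  edge (24,9)–(17,10): clear
  edge (17,10)–(14,10): clear
  midpoint (13,18) outside
  → clear

FREE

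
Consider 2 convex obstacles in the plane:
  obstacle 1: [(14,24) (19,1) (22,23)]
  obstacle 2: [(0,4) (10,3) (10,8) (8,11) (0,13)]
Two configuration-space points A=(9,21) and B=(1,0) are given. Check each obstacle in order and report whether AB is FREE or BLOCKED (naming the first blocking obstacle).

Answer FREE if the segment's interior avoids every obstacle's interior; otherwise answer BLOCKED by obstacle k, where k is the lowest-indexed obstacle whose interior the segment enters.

Obstacle 1 [(14,24) (19,1) (22,23)]:
  edge (14,24)–(19,1): clear
  edge (19,1)–(22,23): clear
  edge (22,23)–(14,24): clear
  midpoint (5,21/2) outside
  → clear
Obstacle 2 [(0,4) (10,3) (10,8) (8,11) (0,13)]:
  edge (0,4)–(10,3): crosses AB
  edge (10,3)–(10,8): clear
  edge (10,8)–(8,11): clear
  edge (8,11)–(0,13): crosses AB
  edge (0,13)–(0,4): clear
  → BLOCKED

BLOCKED by obstacle 2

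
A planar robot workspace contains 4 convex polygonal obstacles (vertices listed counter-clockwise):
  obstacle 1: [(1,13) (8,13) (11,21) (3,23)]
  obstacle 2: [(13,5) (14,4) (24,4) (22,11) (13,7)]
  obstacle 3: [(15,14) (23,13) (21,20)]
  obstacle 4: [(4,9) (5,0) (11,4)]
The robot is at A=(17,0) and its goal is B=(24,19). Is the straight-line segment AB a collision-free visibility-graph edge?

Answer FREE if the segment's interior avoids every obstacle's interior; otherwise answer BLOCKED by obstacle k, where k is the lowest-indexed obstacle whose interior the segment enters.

BLOCKED by obstacle 2

Obstacle 1 [(1,13) (8,13) (11,21) (3,23)]:
  edge (1,13)–(8,13): clear
  edge (8,13)–(11,21): clear
  edge (11,21)–(3,23): clear
  edge (3,23)–(1,13): clear
  midpoint (41/2,19/2) outside
  → clear
Obstacle 2 [(13,5) (14,4) (24,4) (22,11) (13,7)]:
  edge (13,5)–(14,4): clear
  edge (14,4)–(24,4): crosses AB
  edge (24,4)–(22,11): clear
  edge (22,11)–(13,7): crosses AB
  edge (13,7)–(13,5): clear
  → BLOCKED
Obstacle 3 [(15,14) (23,13) (21,20)]:
  edge (15,14)–(23,13): crosses AB
  edge (23,13)–(21,20): crosses AB
  edge (21,20)–(15,14): clear
  → BLOCKED
Obstacle 4 [(4,9) (5,0) (11,4)]:
  edge (4,9)–(5,0): clear
  edge (5,0)–(11,4): clear
  edge (11,4)–(4,9): clear
  midpoint (41/2,19/2) outside
  → clear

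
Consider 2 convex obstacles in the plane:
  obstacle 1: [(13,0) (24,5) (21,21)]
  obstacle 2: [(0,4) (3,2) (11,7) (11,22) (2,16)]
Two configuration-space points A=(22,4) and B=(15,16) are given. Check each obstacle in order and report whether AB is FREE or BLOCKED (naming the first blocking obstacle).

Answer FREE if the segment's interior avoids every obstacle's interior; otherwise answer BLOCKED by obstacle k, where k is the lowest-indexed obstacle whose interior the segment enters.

Obstacle 1 [(13,0) (24,5) (21,21)]:
  edge (13,0)–(24,5): crosses AB
  edge (24,5)–(21,21): clear
  edge (21,21)–(13,0): crosses AB
  → BLOCKED
Obstacle 2 [(0,4) (3,2) (11,7) (11,22) (2,16)]:
  edge (0,4)–(3,2): clear
  edge (3,2)–(11,7): clear
  edge (11,7)–(11,22): clear
  edge (11,22)–(2,16): clear
  edge (2,16)–(0,4): clear
  midpoint (37/2,10) outside
  → clear

BLOCKED by obstacle 1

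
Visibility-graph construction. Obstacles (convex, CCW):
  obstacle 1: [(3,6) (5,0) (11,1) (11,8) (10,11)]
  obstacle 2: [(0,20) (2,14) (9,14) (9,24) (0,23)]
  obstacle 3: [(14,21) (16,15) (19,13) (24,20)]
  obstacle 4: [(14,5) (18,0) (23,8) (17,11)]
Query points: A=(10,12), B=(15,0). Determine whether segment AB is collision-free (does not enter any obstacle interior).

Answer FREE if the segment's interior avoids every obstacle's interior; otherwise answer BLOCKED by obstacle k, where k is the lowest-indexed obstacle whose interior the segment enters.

FREE

Obstacle 1 [(3,6) (5,0) (11,1) (11,8) (10,11)]:
  edge (3,6)–(5,0): clear
  edge (5,0)–(11,1): clear
  edge (11,1)–(11,8): clear
  edge (11,8)–(10,11): clear
  edge (10,11)–(3,6): clear
  midpoint (25/2,6) outside
  → clear
Obstacle 2 [(0,20) (2,14) (9,14) (9,24) (0,23)]:
  edge (0,20)–(2,14): clear
  edge (2,14)–(9,14): clear
  edge (9,14)–(9,24): clear
  edge (9,24)–(0,23): clear
  edge (0,23)–(0,20): clear
  midpoint (25/2,6) outside
  → clear
Obstacle 3 [(14,21) (16,15) (19,13) (24,20)]:
  edge (14,21)–(16,15): clear
  edge (16,15)–(19,13): clear
  edge (19,13)–(24,20): clear
  edge (24,20)–(14,21): clear
  midpoint (25/2,6) outside
  → clear
Obstacle 4 [(14,5) (18,0) (23,8) (17,11)]:
  edge (14,5)–(18,0): clear
  edge (18,0)–(23,8): clear
  edge (23,8)–(17,11): clear
  edge (17,11)–(14,5): clear
  midpoint (25/2,6) outside
  → clear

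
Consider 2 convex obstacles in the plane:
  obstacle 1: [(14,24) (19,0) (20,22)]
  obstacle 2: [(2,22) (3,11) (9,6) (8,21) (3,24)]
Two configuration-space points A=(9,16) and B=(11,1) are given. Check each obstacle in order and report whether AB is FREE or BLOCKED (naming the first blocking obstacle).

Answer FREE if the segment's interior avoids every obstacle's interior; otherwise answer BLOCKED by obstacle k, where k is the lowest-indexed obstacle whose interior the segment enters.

Obstacle 1 [(14,24) (19,0) (20,22)]:
  edge (14,24)–(19,0): clear
  edge (19,0)–(20,22): clear
  edge (20,22)–(14,24): clear
  midpoint (10,17/2) outside
  → clear
Obstacle 2 [(2,22) (3,11) (9,6) (8,21) (3,24)]:
  edge (2,22)–(3,11): clear
  edge (3,11)–(9,6): clear
  edge (9,6)–(8,21): clear
  edge (8,21)–(3,24): clear
  edge (3,24)–(2,22): clear
  midpoint (10,17/2) outside
  → clear

FREE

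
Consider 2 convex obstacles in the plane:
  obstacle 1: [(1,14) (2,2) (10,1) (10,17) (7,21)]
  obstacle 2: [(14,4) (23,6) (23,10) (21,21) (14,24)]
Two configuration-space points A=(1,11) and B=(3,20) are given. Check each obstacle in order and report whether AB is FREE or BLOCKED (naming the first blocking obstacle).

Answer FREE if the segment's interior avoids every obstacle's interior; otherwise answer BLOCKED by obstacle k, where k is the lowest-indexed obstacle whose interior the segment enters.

BLOCKED by obstacle 1

Obstacle 1 [(1,14) (2,2) (10,1) (10,17) (7,21)]:
  edge (1,14)–(2,2): crosses AB
  edge (2,2)–(10,1): clear
  edge (10,1)–(10,17): clear
  edge (10,17)–(7,21): clear
  edge (7,21)–(1,14): crosses AB
  → BLOCKED
Obstacle 2 [(14,4) (23,6) (23,10) (21,21) (14,24)]:
  edge (14,4)–(23,6): clear
  edge (23,6)–(23,10): clear
  edge (23,10)–(21,21): clear
  edge (21,21)–(14,24): clear
  edge (14,24)–(14,4): clear
  midpoint (2,31/2) outside
  → clear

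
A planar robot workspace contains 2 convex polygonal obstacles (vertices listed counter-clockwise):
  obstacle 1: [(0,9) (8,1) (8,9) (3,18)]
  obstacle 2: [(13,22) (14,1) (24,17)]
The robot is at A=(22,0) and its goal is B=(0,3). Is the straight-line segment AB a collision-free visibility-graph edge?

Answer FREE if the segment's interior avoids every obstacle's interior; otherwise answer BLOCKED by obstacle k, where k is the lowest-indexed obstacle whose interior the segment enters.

BLOCKED by obstacle 1

Obstacle 1 [(0,9) (8,1) (8,9) (3,18)]:
  edge (0,9)–(8,1): crosses AB
  edge (8,1)–(8,9): crosses AB
  edge (8,9)–(3,18): clear
  edge (3,18)–(0,9): clear
  → BLOCKED
Obstacle 2 [(13,22) (14,1) (24,17)]:
  edge (13,22)–(14,1): crosses AB
  edge (14,1)–(24,17): crosses AB
  edge (24,17)–(13,22): clear
  → BLOCKED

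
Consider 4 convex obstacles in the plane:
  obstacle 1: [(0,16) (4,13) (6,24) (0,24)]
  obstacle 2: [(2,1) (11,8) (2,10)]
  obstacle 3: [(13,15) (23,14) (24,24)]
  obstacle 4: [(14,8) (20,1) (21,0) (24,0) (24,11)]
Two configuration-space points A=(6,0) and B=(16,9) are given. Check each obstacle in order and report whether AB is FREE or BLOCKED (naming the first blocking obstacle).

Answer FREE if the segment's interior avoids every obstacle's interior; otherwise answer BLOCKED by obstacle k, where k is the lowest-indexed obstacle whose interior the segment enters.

BLOCKED by obstacle 4

Obstacle 1 [(0,16) (4,13) (6,24) (0,24)]:
  edge (0,16)–(4,13): clear
  edge (4,13)–(6,24): clear
  edge (6,24)–(0,24): clear
  edge (0,24)–(0,16): clear
  midpoint (11,9/2) outside
  → clear
Obstacle 2 [(2,1) (11,8) (2,10)]:
  edge (2,1)–(11,8): clear
  edge (11,8)–(2,10): clear
  edge (2,10)–(2,1): clear
  midpoint (11,9/2) outside
  → clear
Obstacle 3 [(13,15) (23,14) (24,24)]:
  edge (13,15)–(23,14): clear
  edge (23,14)–(24,24): clear
  edge (24,24)–(13,15): clear
  midpoint (11,9/2) outside
  → clear
Obstacle 4 [(14,8) (20,1) (21,0) (24,0) (24,11)]:
  edge (14,8)–(20,1): crosses AB
  edge (20,1)–(21,0): clear
  edge (21,0)–(24,0): clear
  edge (24,0)–(24,11): clear
  edge (24,11)–(14,8): crosses AB
  → BLOCKED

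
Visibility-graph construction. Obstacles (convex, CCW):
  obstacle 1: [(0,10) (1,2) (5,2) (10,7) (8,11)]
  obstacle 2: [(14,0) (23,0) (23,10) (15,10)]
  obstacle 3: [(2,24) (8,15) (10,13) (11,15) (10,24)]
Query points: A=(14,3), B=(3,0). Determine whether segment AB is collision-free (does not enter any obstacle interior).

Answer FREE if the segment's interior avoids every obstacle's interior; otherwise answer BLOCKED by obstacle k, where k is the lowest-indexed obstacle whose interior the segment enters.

FREE

Obstacle 1 [(0,10) (1,2) (5,2) (10,7) (8,11)]:
  edge (0,10)–(1,2): clear
  edge (1,2)–(5,2): clear
  edge (5,2)–(10,7): clear
  edge (10,7)–(8,11): clear
  edge (8,11)–(0,10): clear
  midpoint (17/2,3/2) outside
  → clear
Obstacle 2 [(14,0) (23,0) (23,10) (15,10)]:
  edge (14,0)–(23,0): clear
  edge (23,0)–(23,10): clear
  edge (23,10)–(15,10): clear
  edge (15,10)–(14,0): clear
  midpoint (17/2,3/2) outside
  → clear
Obstacle 3 [(2,24) (8,15) (10,13) (11,15) (10,24)]:
  edge (2,24)–(8,15): clear
  edge (8,15)–(10,13): clear
  edge (10,13)–(11,15): clear
  edge (11,15)–(10,24): clear
  edge (10,24)–(2,24): clear
  midpoint (17/2,3/2) outside
  → clear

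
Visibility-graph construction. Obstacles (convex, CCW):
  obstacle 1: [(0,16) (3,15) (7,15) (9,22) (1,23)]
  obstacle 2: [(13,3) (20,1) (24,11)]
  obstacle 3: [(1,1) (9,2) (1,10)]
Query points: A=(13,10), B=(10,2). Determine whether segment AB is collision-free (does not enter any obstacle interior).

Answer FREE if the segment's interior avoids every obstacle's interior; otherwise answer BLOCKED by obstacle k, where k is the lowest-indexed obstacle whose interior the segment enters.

FREE

Obstacle 1 [(0,16) (3,15) (7,15) (9,22) (1,23)]:
  edge (0,16)–(3,15): clear
  edge (3,15)–(7,15): clear
  edge (7,15)–(9,22): clear
  edge (9,22)–(1,23): clear
  edge (1,23)–(0,16): clear
  midpoint (23/2,6) outside
  → clear
Obstacle 2 [(13,3) (20,1) (24,11)]:
  edge (13,3)–(20,1): clear
  edge (20,1)–(24,11): clear
  edge (24,11)–(13,3): clear
  midpoint (23/2,6) outside
  → clear
Obstacle 3 [(1,1) (9,2) (1,10)]:
  edge (1,1)–(9,2): clear
  edge (9,2)–(1,10): clear
  edge (1,10)–(1,1): clear
  midpoint (23/2,6) outside
  → clear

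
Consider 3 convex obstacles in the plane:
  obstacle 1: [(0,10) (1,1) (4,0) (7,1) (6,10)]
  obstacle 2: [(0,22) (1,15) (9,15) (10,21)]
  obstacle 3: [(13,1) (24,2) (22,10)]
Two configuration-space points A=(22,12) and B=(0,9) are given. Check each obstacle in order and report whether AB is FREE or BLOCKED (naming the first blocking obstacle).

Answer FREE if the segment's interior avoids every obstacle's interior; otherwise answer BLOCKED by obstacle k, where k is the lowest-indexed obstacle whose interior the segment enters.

Obstacle 1 [(0,10) (1,1) (4,0) (7,1) (6,10)]:
  edge (0,10)–(1,1): crosses AB
  edge (1,1)–(4,0): clear
  edge (4,0)–(7,1): clear
  edge (7,1)–(6,10): crosses AB
  edge (6,10)–(0,10): clear
  → BLOCKED
Obstacle 2 [(0,22) (1,15) (9,15) (10,21)]:
  edge (0,22)–(1,15): clear
  edge (1,15)–(9,15): clear
  edge (9,15)–(10,21): clear
  edge (10,21)–(0,22): clear
  midpoint (11,21/2) outside
  → clear
Obstacle 3 [(13,1) (24,2) (22,10)]:
  edge (13,1)–(24,2): clear
  edge (24,2)–(22,10): clear
  edge (22,10)–(13,1): clear
  midpoint (11,21/2) outside
  → clear

BLOCKED by obstacle 1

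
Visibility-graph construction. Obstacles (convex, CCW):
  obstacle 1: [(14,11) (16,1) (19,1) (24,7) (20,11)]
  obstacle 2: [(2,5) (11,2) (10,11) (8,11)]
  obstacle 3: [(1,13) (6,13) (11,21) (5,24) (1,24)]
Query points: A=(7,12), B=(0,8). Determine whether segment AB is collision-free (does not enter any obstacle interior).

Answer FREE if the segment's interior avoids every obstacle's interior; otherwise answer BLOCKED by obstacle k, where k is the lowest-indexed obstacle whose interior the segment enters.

Obstacle 1 [(14,11) (16,1) (19,1) (24,7) (20,11)]:
  edge (14,11)–(16,1): clear
  edge (16,1)–(19,1): clear
  edge (19,1)–(24,7): clear
  edge (24,7)–(20,11): clear
  edge (20,11)–(14,11): clear
  midpoint (7/2,10) outside
  → clear
Obstacle 2 [(2,5) (11,2) (10,11) (8,11)]:
  edge (2,5)–(11,2): clear
  edge (11,2)–(10,11): clear
  edge (10,11)–(8,11): clear
  edge (8,11)–(2,5): clear
  midpoint (7/2,10) outside
  → clear
Obstacle 3 [(1,13) (6,13) (11,21) (5,24) (1,24)]:
  edge (1,13)–(6,13): clear
  edge (6,13)–(11,21): clear
  edge (11,21)–(5,24): clear
  edge (5,24)–(1,24): clear
  edge (1,24)–(1,13): clear
  midpoint (7/2,10) outside
  → clear

FREE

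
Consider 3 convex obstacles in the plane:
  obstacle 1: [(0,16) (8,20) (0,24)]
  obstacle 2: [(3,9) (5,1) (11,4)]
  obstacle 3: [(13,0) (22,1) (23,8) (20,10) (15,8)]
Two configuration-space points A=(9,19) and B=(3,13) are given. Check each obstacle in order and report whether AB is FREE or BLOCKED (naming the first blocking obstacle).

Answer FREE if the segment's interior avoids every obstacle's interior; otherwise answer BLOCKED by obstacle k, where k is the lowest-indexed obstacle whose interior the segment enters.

FREE

Obstacle 1 [(0,16) (8,20) (0,24)]:
  edge (0,16)–(8,20): clear
  edge (8,20)–(0,24): clear
  edge (0,24)–(0,16): clear
  midpoint (6,16) outside
  → clear
Obstacle 2 [(3,9) (5,1) (11,4)]:
  edge (3,9)–(5,1): clear
  edge (5,1)–(11,4): clear
  edge (11,4)–(3,9): clear
  midpoint (6,16) outside
  → clear
Obstacle 3 [(13,0) (22,1) (23,8) (20,10) (15,8)]:
  edge (13,0)–(22,1): clear
  edge (22,1)–(23,8): clear
  edge (23,8)–(20,10): clear
  edge (20,10)–(15,8): clear
  edge (15,8)–(13,0): clear
  midpoint (6,16) outside
  → clear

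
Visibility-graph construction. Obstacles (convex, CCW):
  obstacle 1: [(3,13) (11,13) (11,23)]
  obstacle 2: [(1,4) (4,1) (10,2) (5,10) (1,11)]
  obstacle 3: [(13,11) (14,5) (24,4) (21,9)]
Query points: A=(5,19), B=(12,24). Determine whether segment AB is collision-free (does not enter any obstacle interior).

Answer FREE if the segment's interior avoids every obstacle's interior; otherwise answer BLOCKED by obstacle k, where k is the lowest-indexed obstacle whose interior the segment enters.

FREE

Obstacle 1 [(3,13) (11,13) (11,23)]:
  edge (3,13)–(11,13): clear
  edge (11,13)–(11,23): clear
  edge (11,23)–(3,13): clear
  midpoint (17/2,43/2) outside
  → clear
Obstacle 2 [(1,4) (4,1) (10,2) (5,10) (1,11)]:
  edge (1,4)–(4,1): clear
  edge (4,1)–(10,2): clear
  edge (10,2)–(5,10): clear
  edge (5,10)–(1,11): clear
  edge (1,11)–(1,4): clear
  midpoint (17/2,43/2) outside
  → clear
Obstacle 3 [(13,11) (14,5) (24,4) (21,9)]:
  edge (13,11)–(14,5): clear
  edge (14,5)–(24,4): clear
  edge (24,4)–(21,9): clear
  edge (21,9)–(13,11): clear
  midpoint (17/2,43/2) outside
  → clear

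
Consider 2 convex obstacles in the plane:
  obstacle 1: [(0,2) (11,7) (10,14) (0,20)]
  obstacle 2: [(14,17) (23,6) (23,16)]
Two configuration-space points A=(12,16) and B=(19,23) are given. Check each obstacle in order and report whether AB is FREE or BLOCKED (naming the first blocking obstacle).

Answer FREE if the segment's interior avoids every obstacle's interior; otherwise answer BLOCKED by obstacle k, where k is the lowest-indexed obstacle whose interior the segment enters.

Obstacle 1 [(0,2) (11,7) (10,14) (0,20)]:
  edge (0,2)–(11,7): clear
  edge (11,7)–(10,14): clear
  edge (10,14)–(0,20): clear
  edge (0,20)–(0,2): clear
  midpoint (31/2,39/2) outside
  → clear
Obstacle 2 [(14,17) (23,6) (23,16)]:
  edge (14,17)–(23,6): clear
  edge (23,6)–(23,16): clear
  edge (23,16)–(14,17): clear
  midpoint (31/2,39/2) outside
  → clear

FREE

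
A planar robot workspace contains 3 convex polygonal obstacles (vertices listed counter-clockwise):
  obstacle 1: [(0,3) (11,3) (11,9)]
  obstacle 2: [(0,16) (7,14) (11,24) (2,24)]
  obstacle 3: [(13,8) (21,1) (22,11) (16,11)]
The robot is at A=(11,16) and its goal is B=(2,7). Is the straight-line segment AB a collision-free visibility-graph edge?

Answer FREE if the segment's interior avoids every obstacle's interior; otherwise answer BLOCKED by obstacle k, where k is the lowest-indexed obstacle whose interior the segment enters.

FREE

Obstacle 1 [(0,3) (11,3) (11,9)]:
  edge (0,3)–(11,3): clear
  edge (11,3)–(11,9): clear
  edge (11,9)–(0,3): clear
  midpoint (13/2,23/2) outside
  → clear
Obstacle 2 [(0,16) (7,14) (11,24) (2,24)]:
  edge (0,16)–(7,14): clear
  edge (7,14)–(11,24): clear
  edge (11,24)–(2,24): clear
  edge (2,24)–(0,16): clear
  midpoint (13/2,23/2) outside
  → clear
Obstacle 3 [(13,8) (21,1) (22,11) (16,11)]:
  edge (13,8)–(21,1): clear
  edge (21,1)–(22,11): clear
  edge (22,11)–(16,11): clear
  edge (16,11)–(13,8): clear
  midpoint (13/2,23/2) outside
  → clear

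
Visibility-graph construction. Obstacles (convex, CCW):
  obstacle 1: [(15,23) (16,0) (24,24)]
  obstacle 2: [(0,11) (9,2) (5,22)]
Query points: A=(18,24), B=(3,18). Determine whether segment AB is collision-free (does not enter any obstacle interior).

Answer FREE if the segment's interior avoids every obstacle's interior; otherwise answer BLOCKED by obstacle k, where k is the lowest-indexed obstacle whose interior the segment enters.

Obstacle 1 [(15,23) (16,0) (24,24)]:
  edge (15,23)–(16,0): crosses AB
  edge (16,0)–(24,24): clear
  edge (24,24)–(15,23): crosses AB
  → BLOCKED
Obstacle 2 [(0,11) (9,2) (5,22)]:
  edge (0,11)–(9,2): clear
  edge (9,2)–(5,22): crosses AB
  edge (5,22)–(0,11): crosses AB
  → BLOCKED

BLOCKED by obstacle 1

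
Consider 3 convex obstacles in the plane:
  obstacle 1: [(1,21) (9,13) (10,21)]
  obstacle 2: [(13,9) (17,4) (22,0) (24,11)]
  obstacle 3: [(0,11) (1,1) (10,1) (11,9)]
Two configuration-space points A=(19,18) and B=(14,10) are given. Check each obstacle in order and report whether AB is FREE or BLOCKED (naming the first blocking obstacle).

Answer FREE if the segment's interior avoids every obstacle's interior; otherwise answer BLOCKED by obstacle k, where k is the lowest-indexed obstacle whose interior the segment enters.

Obstacle 1 [(1,21) (9,13) (10,21)]:
  edge (1,21)–(9,13): clear
  edge (9,13)–(10,21): clear
  edge (10,21)–(1,21): clear
  midpoint (33/2,14) outside
  → clear
Obstacle 2 [(13,9) (17,4) (22,0) (24,11)]:
  edge (13,9)–(17,4): clear
  edge (17,4)–(22,0): clear
  edge (22,0)–(24,11): clear
  edge (24,11)–(13,9): clear
  midpoint (33/2,14) outside
  → clear
Obstacle 3 [(0,11) (1,1) (10,1) (11,9)]:
  edge (0,11)–(1,1): clear
  edge (1,1)–(10,1): clear
  edge (10,1)–(11,9): clear
  edge (11,9)–(0,11): clear
  midpoint (33/2,14) outside
  → clear

FREE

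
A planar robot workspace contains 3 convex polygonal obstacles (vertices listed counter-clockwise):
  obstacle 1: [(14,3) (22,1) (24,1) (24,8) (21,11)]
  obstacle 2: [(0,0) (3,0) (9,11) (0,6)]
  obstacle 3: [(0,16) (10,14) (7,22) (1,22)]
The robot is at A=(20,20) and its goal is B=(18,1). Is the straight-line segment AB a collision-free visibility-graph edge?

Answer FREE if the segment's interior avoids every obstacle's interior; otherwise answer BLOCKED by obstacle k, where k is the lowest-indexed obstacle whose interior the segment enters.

Obstacle 1 [(14,3) (22,1) (24,1) (24,8) (21,11)]:
  edge (14,3)–(22,1): crosses AB
  edge (22,1)–(24,1): clear
  edge (24,1)–(24,8): clear
  edge (24,8)–(21,11): clear
  edge (21,11)–(14,3): crosses AB
  → BLOCKED
Obstacle 2 [(0,0) (3,0) (9,11) (0,6)]:
  edge (0,0)–(3,0): clear
  edge (3,0)–(9,11): clear
  edge (9,11)–(0,6): clear
  edge (0,6)–(0,0): clear
  midpoint (19,21/2) outside
  → clear
Obstacle 3 [(0,16) (10,14) (7,22) (1,22)]:
  edge (0,16)–(10,14): clear
  edge (10,14)–(7,22): clear
  edge (7,22)–(1,22): clear
  edge (1,22)–(0,16): clear
  midpoint (19,21/2) outside
  → clear

BLOCKED by obstacle 1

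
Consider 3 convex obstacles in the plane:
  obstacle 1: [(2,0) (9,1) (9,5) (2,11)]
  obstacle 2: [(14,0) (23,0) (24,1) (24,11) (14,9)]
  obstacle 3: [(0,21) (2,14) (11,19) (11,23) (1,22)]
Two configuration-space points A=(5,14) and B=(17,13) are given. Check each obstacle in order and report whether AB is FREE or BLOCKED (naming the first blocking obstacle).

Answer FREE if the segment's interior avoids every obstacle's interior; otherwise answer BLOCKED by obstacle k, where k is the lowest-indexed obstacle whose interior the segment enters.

FREE

Obstacle 1 [(2,0) (9,1) (9,5) (2,11)]:
  edge (2,0)–(9,1): clear
  edge (9,1)–(9,5): clear
  edge (9,5)–(2,11): clear
  edge (2,11)–(2,0): clear
  midpoint (11,27/2) outside
  → clear
Obstacle 2 [(14,0) (23,0) (24,1) (24,11) (14,9)]:
  edge (14,0)–(23,0): clear
  edge (23,0)–(24,1): clear
  edge (24,1)–(24,11): clear
  edge (24,11)–(14,9): clear
  edge (14,9)–(14,0): clear
  midpoint (11,27/2) outside
  → clear
Obstacle 3 [(0,21) (2,14) (11,19) (11,23) (1,22)]:
  edge (0,21)–(2,14): clear
  edge (2,14)–(11,19): clear
  edge (11,19)–(11,23): clear
  edge (11,23)–(1,22): clear
  edge (1,22)–(0,21): clear
  midpoint (11,27/2) outside
  → clear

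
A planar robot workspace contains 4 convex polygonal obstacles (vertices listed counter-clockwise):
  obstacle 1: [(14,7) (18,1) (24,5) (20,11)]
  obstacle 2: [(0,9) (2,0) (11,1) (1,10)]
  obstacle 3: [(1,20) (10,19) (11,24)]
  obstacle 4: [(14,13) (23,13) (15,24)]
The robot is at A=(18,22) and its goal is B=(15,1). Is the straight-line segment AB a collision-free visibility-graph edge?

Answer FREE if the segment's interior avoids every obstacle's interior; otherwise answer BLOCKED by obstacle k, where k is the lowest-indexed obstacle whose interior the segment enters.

Obstacle 1 [(14,7) (18,1) (24,5) (20,11)]:
  edge (14,7)–(18,1): crosses AB
  edge (18,1)–(24,5): clear
  edge (24,5)–(20,11): clear
  edge (20,11)–(14,7): crosses AB
  → BLOCKED
Obstacle 2 [(0,9) (2,0) (11,1) (1,10)]:
  edge (0,9)–(2,0): clear
  edge (2,0)–(11,1): clear
  edge (11,1)–(1,10): clear
  edge (1,10)–(0,9): clear
  midpoint (33/2,23/2) outside
  → clear
Obstacle 3 [(1,20) (10,19) (11,24)]:
  edge (1,20)–(10,19): clear
  edge (10,19)–(11,24): clear
  edge (11,24)–(1,20): clear
  midpoint (33/2,23/2) outside
  → clear
Obstacle 4 [(14,13) (23,13) (15,24)]:
  edge (14,13)–(23,13): crosses AB
  edge (23,13)–(15,24): crosses AB
  edge (15,24)–(14,13): clear
  → BLOCKED

BLOCKED by obstacle 1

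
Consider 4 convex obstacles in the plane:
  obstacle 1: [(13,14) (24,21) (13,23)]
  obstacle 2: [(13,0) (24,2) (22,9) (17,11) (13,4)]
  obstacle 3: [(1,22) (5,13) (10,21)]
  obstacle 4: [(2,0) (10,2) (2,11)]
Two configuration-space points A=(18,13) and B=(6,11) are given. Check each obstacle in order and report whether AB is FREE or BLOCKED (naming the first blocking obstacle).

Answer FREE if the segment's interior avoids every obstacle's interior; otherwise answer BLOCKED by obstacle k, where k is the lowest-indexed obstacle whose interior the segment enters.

FREE

Obstacle 1 [(13,14) (24,21) (13,23)]:
  edge (13,14)–(24,21): clear
  edge (24,21)–(13,23): clear
  edge (13,23)–(13,14): clear
  midpoint (12,12) outside
  → clear
Obstacle 2 [(13,0) (24,2) (22,9) (17,11) (13,4)]:
  edge (13,0)–(24,2): clear
  edge (24,2)–(22,9): clear
  edge (22,9)–(17,11): clear
  edge (17,11)–(13,4): clear
  edge (13,4)–(13,0): clear
  midpoint (12,12) outside
  → clear
Obstacle 3 [(1,22) (5,13) (10,21)]:
  edge (1,22)–(5,13): clear
  edge (5,13)–(10,21): clear
  edge (10,21)–(1,22): clear
  midpoint (12,12) outside
  → clear
Obstacle 4 [(2,0) (10,2) (2,11)]:
  edge (2,0)–(10,2): clear
  edge (10,2)–(2,11): clear
  edge (2,11)–(2,0): clear
  midpoint (12,12) outside
  → clear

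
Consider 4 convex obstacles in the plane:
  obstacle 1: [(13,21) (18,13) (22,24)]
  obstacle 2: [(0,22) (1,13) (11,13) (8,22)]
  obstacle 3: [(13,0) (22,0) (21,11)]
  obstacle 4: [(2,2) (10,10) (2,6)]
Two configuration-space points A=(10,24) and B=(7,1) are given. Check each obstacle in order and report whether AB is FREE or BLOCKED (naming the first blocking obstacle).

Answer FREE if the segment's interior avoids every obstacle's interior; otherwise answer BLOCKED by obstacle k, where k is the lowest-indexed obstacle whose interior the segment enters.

BLOCKED by obstacle 2

Obstacle 1 [(13,21) (18,13) (22,24)]:
  edge (13,21)–(18,13): clear
  edge (18,13)–(22,24): clear
  edge (22,24)–(13,21): clear
  midpoint (17/2,25/2) outside
  → clear
Obstacle 2 [(0,22) (1,13) (11,13) (8,22)]:
  edge (0,22)–(1,13): clear
  edge (1,13)–(11,13): crosses AB
  edge (11,13)–(8,22): crosses AB
  edge (8,22)–(0,22): clear
  → BLOCKED
Obstacle 3 [(13,0) (22,0) (21,11)]:
  edge (13,0)–(22,0): clear
  edge (22,0)–(21,11): clear
  edge (21,11)–(13,0): clear
  midpoint (17/2,25/2) outside
  → clear
Obstacle 4 [(2,2) (10,10) (2,6)]:
  edge (2,2)–(10,10): crosses AB
  edge (10,10)–(2,6): crosses AB
  edge (2,6)–(2,2): clear
  → BLOCKED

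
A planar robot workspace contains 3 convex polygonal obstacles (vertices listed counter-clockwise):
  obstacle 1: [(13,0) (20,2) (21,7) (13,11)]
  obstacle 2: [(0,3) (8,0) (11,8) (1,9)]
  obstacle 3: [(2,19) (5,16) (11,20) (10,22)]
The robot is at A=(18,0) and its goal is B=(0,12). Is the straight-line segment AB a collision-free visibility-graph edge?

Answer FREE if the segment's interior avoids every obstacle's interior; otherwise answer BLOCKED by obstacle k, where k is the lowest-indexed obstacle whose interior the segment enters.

BLOCKED by obstacle 1

Obstacle 1 [(13,0) (20,2) (21,7) (13,11)]:
  edge (13,0)–(20,2): crosses AB
  edge (20,2)–(21,7): clear
  edge (21,7)–(13,11): clear
  edge (13,11)–(13,0): crosses AB
  → BLOCKED
Obstacle 2 [(0,3) (8,0) (11,8) (1,9)]:
  edge (0,3)–(8,0): clear
  edge (8,0)–(11,8): crosses AB
  edge (11,8)–(1,9): crosses AB
  edge (1,9)–(0,3): clear
  → BLOCKED
Obstacle 3 [(2,19) (5,16) (11,20) (10,22)]:
  edge (2,19)–(5,16): clear
  edge (5,16)–(11,20): clear
  edge (11,20)–(10,22): clear
  edge (10,22)–(2,19): clear
  midpoint (9,6) outside
  → clear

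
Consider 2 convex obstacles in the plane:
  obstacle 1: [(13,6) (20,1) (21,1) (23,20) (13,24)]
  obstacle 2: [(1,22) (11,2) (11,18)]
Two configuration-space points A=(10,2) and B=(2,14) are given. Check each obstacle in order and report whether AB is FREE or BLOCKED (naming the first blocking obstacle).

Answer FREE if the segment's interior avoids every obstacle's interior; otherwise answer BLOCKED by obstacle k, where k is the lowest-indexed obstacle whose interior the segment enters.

Obstacle 1 [(13,6) (20,1) (21,1) (23,20) (13,24)]:
  edge (13,6)–(20,1): clear
  edge (20,1)–(21,1): clear
  edge (21,1)–(23,20): clear
  edge (23,20)–(13,24): clear
  edge (13,24)–(13,6): clear
  midpoint (6,8) outside
  → clear
Obstacle 2 [(1,22) (11,2) (11,18)]:
  edge (1,22)–(11,2): clear
  edge (11,2)–(11,18): clear
  edge (11,18)–(1,22): clear
  midpoint (6,8) outside
  → clear

FREE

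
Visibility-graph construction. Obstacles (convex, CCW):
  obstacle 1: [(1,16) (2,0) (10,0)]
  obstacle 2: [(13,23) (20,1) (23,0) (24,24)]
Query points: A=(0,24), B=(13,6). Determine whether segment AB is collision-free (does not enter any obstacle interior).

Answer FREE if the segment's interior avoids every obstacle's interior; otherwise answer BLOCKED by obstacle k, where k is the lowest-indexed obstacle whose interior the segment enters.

Obstacle 1 [(1,16) (2,0) (10,0)]:
  edge (1,16)–(2,0): clear
  edge (2,0)–(10,0): clear
  edge (10,0)–(1,16): clear
  midpoint (13/2,15) outside
  → clear
Obstacle 2 [(13,23) (20,1) (23,0) (24,24)]:
  edge (13,23)–(20,1): clear
  edge (20,1)–(23,0): clear
  edge (23,0)–(24,24): clear
  edge (24,24)–(13,23): clear
  midpoint (13/2,15) outside
  → clear

FREE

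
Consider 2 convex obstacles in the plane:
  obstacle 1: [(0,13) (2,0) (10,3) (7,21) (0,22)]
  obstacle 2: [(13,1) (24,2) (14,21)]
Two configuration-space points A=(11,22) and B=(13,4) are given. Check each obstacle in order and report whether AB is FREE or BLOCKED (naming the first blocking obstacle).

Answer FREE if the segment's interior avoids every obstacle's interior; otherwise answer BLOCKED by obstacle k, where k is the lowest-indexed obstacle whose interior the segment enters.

FREE

Obstacle 1 [(0,13) (2,0) (10,3) (7,21) (0,22)]:
  edge (0,13)–(2,0): clear
  edge (2,0)–(10,3): clear
  edge (10,3)–(7,21): clear
  edge (7,21)–(0,22): clear
  edge (0,22)–(0,13): clear
  midpoint (12,13) outside
  → clear
Obstacle 2 [(13,1) (24,2) (14,21)]:
  edge (13,1)–(24,2): clear
  edge (24,2)–(14,21): clear
  edge (14,21)–(13,1): clear
  midpoint (12,13) outside
  → clear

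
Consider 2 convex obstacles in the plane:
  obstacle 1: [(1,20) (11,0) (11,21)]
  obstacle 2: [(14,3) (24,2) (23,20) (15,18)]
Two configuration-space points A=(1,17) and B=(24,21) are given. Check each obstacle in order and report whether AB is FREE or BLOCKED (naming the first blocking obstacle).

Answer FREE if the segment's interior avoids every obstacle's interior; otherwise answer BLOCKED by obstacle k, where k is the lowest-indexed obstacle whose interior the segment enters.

BLOCKED by obstacle 1

Obstacle 1 [(1,20) (11,0) (11,21)]:
  edge (1,20)–(11,0): crosses AB
  edge (11,0)–(11,21): crosses AB
  edge (11,21)–(1,20): clear
  → BLOCKED
Obstacle 2 [(14,3) (24,2) (23,20) (15,18)]:
  edge (14,3)–(24,2): clear
  edge (24,2)–(23,20): clear
  edge (23,20)–(15,18): clear
  edge (15,18)–(14,3): clear
  midpoint (25/2,19) outside
  → clear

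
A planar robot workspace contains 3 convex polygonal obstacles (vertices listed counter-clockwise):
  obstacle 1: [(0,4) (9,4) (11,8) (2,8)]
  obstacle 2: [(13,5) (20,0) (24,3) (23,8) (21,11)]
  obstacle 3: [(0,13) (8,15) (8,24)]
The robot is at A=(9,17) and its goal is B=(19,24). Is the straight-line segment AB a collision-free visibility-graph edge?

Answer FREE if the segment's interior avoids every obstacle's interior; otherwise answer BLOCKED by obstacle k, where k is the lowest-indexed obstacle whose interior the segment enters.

FREE

Obstacle 1 [(0,4) (9,4) (11,8) (2,8)]:
  edge (0,4)–(9,4): clear
  edge (9,4)–(11,8): clear
  edge (11,8)–(2,8): clear
  edge (2,8)–(0,4): clear
  midpoint (14,41/2) outside
  → clear
Obstacle 2 [(13,5) (20,0) (24,3) (23,8) (21,11)]:
  edge (13,5)–(20,0): clear
  edge (20,0)–(24,3): clear
  edge (24,3)–(23,8): clear
  edge (23,8)–(21,11): clear
  edge (21,11)–(13,5): clear
  midpoint (14,41/2) outside
  → clear
Obstacle 3 [(0,13) (8,15) (8,24)]:
  edge (0,13)–(8,15): clear
  edge (8,15)–(8,24): clear
  edge (8,24)–(0,13): clear
  midpoint (14,41/2) outside
  → clear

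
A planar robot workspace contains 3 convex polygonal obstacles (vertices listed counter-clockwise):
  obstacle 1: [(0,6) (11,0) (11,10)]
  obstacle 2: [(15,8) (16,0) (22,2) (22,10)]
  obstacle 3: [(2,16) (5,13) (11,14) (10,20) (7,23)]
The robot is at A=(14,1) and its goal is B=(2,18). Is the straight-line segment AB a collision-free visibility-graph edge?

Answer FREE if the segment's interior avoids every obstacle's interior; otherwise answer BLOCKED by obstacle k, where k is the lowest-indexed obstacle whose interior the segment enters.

Obstacle 1 [(0,6) (11,0) (11,10)]:
  edge (0,6)–(11,0): clear
  edge (11,0)–(11,10): crosses AB
  edge (11,10)–(0,6): crosses AB
  → BLOCKED
Obstacle 2 [(15,8) (16,0) (22,2) (22,10)]:
  edge (15,8)–(16,0): clear
  edge (16,0)–(22,2): clear
  edge (22,2)–(22,10): clear
  edge (22,10)–(15,8): clear
  midpoint (8,19/2) outside
  → clear
Obstacle 3 [(2,16) (5,13) (11,14) (10,20) (7,23)]:
  edge (2,16)–(5,13): clear
  edge (5,13)–(11,14): crosses AB
  edge (11,14)–(10,20): clear
  edge (10,20)–(7,23): clear
  edge (7,23)–(2,16): crosses AB
  → BLOCKED

BLOCKED by obstacle 1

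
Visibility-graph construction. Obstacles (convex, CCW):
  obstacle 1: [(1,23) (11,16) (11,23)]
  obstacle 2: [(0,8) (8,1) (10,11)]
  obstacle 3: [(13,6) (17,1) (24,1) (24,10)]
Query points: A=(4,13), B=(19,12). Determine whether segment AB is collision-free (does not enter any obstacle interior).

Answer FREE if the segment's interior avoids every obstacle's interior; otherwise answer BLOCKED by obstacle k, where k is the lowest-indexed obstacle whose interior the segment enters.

FREE

Obstacle 1 [(1,23) (11,16) (11,23)]:
  edge (1,23)–(11,16): clear
  edge (11,16)–(11,23): clear
  edge (11,23)–(1,23): clear
  midpoint (23/2,25/2) outside
  → clear
Obstacle 2 [(0,8) (8,1) (10,11)]:
  edge (0,8)–(8,1): clear
  edge (8,1)–(10,11): clear
  edge (10,11)–(0,8): clear
  midpoint (23/2,25/2) outside
  → clear
Obstacle 3 [(13,6) (17,1) (24,1) (24,10)]:
  edge (13,6)–(17,1): clear
  edge (17,1)–(24,1): clear
  edge (24,1)–(24,10): clear
  edge (24,10)–(13,6): clear
  midpoint (23/2,25/2) outside
  → clear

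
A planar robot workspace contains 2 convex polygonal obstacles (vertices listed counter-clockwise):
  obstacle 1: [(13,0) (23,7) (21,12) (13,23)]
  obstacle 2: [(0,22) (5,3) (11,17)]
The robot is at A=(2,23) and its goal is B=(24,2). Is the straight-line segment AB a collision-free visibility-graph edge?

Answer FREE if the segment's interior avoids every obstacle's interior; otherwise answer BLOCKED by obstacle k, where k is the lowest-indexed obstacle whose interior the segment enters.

BLOCKED by obstacle 1

Obstacle 1 [(13,0) (23,7) (21,12) (13,23)]:
  edge (13,0)–(23,7): crosses AB
  edge (23,7)–(21,12): clear
  edge (21,12)–(13,23): clear
  edge (13,23)–(13,0): crosses AB
  → BLOCKED
Obstacle 2 [(0,22) (5,3) (11,17)]:
  edge (0,22)–(5,3): clear
  edge (5,3)–(11,17): crosses AB
  edge (11,17)–(0,22): crosses AB
  → BLOCKED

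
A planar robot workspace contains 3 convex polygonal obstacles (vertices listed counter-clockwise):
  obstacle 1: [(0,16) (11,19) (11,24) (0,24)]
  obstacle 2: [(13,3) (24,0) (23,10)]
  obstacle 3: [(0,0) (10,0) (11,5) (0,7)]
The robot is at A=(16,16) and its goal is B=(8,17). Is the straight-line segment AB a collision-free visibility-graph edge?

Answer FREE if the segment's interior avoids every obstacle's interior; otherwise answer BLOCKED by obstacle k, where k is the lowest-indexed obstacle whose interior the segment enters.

FREE

Obstacle 1 [(0,16) (11,19) (11,24) (0,24)]:
  edge (0,16)–(11,19): clear
  edge (11,19)–(11,24): clear
  edge (11,24)–(0,24): clear
  edge (0,24)–(0,16): clear
  midpoint (12,33/2) outside
  → clear
Obstacle 2 [(13,3) (24,0) (23,10)]:
  edge (13,3)–(24,0): clear
  edge (24,0)–(23,10): clear
  edge (23,10)–(13,3): clear
  midpoint (12,33/2) outside
  → clear
Obstacle 3 [(0,0) (10,0) (11,5) (0,7)]:
  edge (0,0)–(10,0): clear
  edge (10,0)–(11,5): clear
  edge (11,5)–(0,7): clear
  edge (0,7)–(0,0): clear
  midpoint (12,33/2) outside
  → clear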